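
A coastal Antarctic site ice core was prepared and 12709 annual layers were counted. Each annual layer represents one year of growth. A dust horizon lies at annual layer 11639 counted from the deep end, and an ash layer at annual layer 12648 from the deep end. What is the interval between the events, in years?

12648 − 11639 = 1009 annual layers lie between the two events.
One annual layer per year makes the interval 1009 years.

1009 yr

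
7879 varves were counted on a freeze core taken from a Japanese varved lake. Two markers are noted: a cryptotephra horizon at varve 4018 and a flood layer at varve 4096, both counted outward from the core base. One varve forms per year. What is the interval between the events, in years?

The two markers are separated by 4096 − 4018 = 78 varves.
At one varve per year, 78 years elapsed between them.

78 years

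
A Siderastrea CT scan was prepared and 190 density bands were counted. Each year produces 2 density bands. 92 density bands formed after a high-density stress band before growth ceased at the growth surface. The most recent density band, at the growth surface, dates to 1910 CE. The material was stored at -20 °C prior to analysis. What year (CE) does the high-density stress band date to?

92 density bands formed after the high-density stress band.
Dividing by 2 density bands per year: 92 / 2 = 46 years.
The density band at the growth surface is 1910 CE, so the high-density stress band dates to 1910 − 46 = 1864 CE.

1864 CE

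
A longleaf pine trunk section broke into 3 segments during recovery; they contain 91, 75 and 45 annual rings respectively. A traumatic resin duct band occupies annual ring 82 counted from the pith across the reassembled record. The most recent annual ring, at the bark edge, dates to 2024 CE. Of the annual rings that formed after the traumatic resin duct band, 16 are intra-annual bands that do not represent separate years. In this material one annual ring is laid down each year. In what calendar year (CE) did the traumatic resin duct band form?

1911 CE

Total annual rings = 91 + 75 + 45 = 211.
211 − 82 = 129 annual rings lie beyond the traumatic resin duct band toward the bark edge.
Excluding 16 false annual rings: 129 − 16 = 113.
2024 − 113 = 1911 CE.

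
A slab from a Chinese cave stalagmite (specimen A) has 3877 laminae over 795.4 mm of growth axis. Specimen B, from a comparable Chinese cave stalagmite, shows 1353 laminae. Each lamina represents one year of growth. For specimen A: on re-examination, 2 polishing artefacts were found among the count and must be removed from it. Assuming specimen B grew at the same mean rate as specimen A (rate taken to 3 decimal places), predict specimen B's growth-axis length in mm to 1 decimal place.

277.4 mm

Specimen A: correcting the raw count gives 3877 − 2 = 3875 true laminae.
A: 795.4 mm over 3875 years gives 795.4 / 3875 ≈ 0.205 mm/year.
For B, 0.205 mm/year × 1353 years = 277.4 mm.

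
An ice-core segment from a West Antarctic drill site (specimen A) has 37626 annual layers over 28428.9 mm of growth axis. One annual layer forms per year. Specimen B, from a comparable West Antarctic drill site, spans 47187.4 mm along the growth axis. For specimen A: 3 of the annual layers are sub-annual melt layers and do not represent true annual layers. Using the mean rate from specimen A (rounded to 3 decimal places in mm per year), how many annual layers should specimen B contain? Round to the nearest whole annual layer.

Specimen A: after corrections the count is 37626 − 3 = 37623 annual layers.
A: 28428.9 mm over 37623 years gives 28428.9 / 37623 ≈ 0.756 mm/year.
B spans 47187.4 / 0.756 = 62417.20 years ≈ 62417 annual layers.

62417 annual layers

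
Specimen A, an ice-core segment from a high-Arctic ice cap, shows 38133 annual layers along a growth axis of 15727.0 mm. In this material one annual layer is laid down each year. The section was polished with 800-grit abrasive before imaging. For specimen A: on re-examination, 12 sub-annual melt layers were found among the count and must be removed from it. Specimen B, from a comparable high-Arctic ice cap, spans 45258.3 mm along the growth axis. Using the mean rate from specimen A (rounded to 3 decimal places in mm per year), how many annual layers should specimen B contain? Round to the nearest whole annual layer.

Specimen A: true annual layer count = 38133 − 12 = 38121.
A: 15727.0 mm over 38121 years gives 15727.0 / 38121 ≈ 0.413 mm per year.
B spans 45258.3 / 0.413 = 109584.26 years ≈ 109584 annual layers.

109584 annual layers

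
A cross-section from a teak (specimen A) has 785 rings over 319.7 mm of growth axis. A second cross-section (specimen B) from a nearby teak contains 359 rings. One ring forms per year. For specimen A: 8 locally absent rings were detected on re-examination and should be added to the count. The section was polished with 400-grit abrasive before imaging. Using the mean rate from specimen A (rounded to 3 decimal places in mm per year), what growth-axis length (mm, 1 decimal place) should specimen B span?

Specimen A: true ring count = 785 + 8 = 793.
A: Extension rate ≈ 319.7 / 793 = 0.403 mm/yr.
For B, 0.403 mm/year × 359 years = 144.7 mm.

144.7 mm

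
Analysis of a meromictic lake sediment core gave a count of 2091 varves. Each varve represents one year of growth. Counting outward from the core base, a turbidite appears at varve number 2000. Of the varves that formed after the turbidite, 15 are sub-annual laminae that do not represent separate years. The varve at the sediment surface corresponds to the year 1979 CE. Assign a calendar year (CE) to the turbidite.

1903 CE

The turbidite sits at varve 2000 from the core base, so 2091 − 2000 = 91 varves formed after it.
Removing the 15 false varves leaves 91 − 15 = 76 true varves beyond the turbidite.
The varve at the sediment surface is 1979 CE, so the turbidite dates to 1979 − 76 = 1903 CE.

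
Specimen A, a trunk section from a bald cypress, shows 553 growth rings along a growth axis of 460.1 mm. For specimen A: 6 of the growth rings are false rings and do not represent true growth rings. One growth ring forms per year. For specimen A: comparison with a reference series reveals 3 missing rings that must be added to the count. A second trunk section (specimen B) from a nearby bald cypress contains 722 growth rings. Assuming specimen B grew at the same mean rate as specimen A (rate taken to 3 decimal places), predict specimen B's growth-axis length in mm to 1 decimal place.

Specimen A: adjusted count: 553 − 6 + 3 = 550 growth rings.
A: 460.1 mm over 550 years gives 460.1 / 550 ≈ 0.837 mm/yr.
For B, 0.837 mm/year × 722 years = 604.3 mm.

604.3 mm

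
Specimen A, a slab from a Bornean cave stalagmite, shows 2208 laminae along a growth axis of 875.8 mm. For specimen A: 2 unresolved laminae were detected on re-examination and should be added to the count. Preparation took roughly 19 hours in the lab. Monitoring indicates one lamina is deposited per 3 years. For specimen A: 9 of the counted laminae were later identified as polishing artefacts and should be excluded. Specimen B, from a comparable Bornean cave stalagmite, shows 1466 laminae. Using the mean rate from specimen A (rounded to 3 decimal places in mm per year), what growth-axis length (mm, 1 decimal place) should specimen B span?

Specimen A: true lamina count = 2208 − 9 + 2 = 2201.
Specimen A: multiplying by 3 years per lamina: 2201 × 3 = 6603 years.
A: 875.8 mm over 6603 years gives 875.8 / 6603 ≈ 0.133 mm/year.
Specimen B: multiplying by 3 years per lamina: 1466 × 3 = 4398 years. For B, 0.133 mm/year × 4398 years = 584.9 mm.

584.9 mm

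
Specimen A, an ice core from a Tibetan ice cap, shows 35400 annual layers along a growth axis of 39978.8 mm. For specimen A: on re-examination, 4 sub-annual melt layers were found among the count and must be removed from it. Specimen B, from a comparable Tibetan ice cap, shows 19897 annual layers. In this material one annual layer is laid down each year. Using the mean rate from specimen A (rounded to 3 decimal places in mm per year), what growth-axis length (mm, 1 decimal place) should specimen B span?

Specimen A: true annual layer count = 35400 − 4 = 35396.
A: Mean rate = 39978.8 mm / 35396 years ≈ 1.129 mm/yr.
For B, 1.129 mm/year × 19897 years = 22463.7 mm.

22463.7 mm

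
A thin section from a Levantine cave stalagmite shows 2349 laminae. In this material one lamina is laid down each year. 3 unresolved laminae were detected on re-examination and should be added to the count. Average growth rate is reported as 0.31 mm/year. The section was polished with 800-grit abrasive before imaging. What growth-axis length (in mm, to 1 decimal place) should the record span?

729.1 mm

Correcting the raw count gives 2349 + 3 = 2352 true laminae.
2352 years at 0.31 mm/year gives 0.31 × 2352 = 729.1 mm.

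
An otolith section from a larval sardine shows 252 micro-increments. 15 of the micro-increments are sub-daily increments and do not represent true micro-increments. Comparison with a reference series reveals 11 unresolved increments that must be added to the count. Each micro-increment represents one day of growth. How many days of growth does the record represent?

True micro-increment count = 252 − 15 + 11 = 248.
One micro-increment per day makes the duration 248 days.

248 d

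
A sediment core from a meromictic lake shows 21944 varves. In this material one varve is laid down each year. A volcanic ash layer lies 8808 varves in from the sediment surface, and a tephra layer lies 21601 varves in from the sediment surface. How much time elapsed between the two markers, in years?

12793 years

Separation: 21601 − 8808 = 12793 varves.
At one varve per year, 12793 years elapsed between them.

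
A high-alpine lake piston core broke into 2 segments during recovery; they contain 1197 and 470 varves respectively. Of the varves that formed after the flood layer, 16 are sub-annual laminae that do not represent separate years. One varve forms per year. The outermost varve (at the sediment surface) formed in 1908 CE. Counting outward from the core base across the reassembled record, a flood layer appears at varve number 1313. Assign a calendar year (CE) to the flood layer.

Total varves = 1197 + 470 = 1667.
Between varve 1313 and the sediment surface there are 1667 − 1313 = 354 varves.
354 − 16 false = 338 true varves after the flood layer.
Counting back 338 years from 1908 CE places the flood layer in 1908 − 338 = 1570 CE.

1570 CE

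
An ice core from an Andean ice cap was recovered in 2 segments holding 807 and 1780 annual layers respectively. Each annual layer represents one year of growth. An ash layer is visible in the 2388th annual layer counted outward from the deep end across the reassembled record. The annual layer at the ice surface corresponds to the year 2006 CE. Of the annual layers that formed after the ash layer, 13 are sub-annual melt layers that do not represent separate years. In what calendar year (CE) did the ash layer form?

1820 CE

Total annual layers = 807 + 1780 = 2587.
Between annual layer 2388 and the ice surface there are 2587 − 2388 = 199 annual layers.
199 − 13 false = 186 true annual layers after the ash layer.
Counting back 186 years from 2006 CE places the ash layer in 2006 − 186 = 1820 CE.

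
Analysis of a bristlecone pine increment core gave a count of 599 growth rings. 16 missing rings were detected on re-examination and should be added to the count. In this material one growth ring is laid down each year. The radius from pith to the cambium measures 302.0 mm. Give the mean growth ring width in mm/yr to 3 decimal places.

True growth ring count = 599 + 16 = 615.
302.0 mm over 615 years gives 302.0 / 615 ≈ 0.491 mm/yr.

0.491 mm/yr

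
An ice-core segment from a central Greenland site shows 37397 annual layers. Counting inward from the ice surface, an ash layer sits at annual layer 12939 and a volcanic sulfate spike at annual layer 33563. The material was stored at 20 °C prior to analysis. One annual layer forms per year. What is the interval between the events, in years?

Separation: 33563 − 12939 = 20624 annual layers.
At one annual layer per year, 20624 years elapsed between them.

20624 years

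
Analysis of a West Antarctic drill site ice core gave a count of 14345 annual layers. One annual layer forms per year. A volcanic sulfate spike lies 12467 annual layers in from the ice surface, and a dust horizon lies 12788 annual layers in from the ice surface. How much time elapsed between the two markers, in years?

321 years

The two markers are separated by 12788 − 12467 = 321 annual layers.
That is 321 years at one annual layer per year.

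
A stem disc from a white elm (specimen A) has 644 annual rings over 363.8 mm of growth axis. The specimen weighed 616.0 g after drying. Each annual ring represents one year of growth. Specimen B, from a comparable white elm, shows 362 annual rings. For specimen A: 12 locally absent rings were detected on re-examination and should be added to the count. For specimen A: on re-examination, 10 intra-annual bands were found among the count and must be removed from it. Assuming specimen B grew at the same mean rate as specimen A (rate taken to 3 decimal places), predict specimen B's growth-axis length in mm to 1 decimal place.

203.8 mm

Specimen A: true annual ring count = 644 − 10 + 12 = 646.
A: Mean rate = 363.8 mm / 646 years ≈ 0.563 mm/yr.
Length of B = 0.563 × 362 = 203.8 mm.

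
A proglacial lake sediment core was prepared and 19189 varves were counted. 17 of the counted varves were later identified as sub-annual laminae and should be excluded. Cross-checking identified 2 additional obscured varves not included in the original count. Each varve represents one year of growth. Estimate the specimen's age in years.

19174 years

After corrections the count is 19189 − 17 + 2 = 19174 varves.
With a one-to-one varve periodicity this is 19174 years.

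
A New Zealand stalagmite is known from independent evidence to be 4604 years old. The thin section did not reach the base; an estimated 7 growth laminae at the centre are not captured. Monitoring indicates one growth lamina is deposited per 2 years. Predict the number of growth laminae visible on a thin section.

Expected growth laminae: 4604 / 2 = 2302.
Subtracting the 7 growth laminae not captured gives 2302 − 7 = 2295 growth laminae in the record.

2295 growth laminae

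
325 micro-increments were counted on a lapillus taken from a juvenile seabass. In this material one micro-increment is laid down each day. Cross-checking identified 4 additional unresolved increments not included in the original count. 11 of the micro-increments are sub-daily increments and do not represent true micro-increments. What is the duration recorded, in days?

318 days

True micro-increment count = 325 − 11 + 4 = 318.
At one micro-increment per day, that is 318 days.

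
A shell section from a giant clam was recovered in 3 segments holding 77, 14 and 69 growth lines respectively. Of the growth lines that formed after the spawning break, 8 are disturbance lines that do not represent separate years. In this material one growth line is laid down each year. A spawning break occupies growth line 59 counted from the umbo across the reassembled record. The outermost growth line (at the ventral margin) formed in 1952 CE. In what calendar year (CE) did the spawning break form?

Total growth lines = 77 + 14 + 69 = 160.
The spawning break sits at growth line 59 from the umbo, so 160 − 59 = 101 growth lines formed after it.
101 − 8 false = 93 true growth lines after the spawning break.
1952 − 93 = 1859 CE.

1859 CE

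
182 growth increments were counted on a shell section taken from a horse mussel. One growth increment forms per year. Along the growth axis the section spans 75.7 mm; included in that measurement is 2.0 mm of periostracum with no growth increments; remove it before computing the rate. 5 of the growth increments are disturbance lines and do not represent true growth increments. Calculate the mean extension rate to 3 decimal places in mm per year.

0.416 mm per year

True growth increment count = 182 − 5 = 177.
Removing the 2.0 mm offcut leaves 75.7 − 2.0 = 73.7 mm.
73.7 mm over 177 years gives 73.7 / 177 ≈ 0.416 mm per year.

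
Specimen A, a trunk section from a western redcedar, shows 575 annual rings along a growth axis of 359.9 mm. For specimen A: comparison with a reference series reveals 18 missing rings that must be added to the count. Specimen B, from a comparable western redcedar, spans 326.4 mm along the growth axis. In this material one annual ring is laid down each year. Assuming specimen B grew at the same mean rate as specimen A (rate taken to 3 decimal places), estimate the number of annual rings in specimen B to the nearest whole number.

Specimen A: correcting the raw count gives 575 + 18 = 593 true annual rings.
A: 359.9 mm over 593 years gives 359.9 / 593 ≈ 0.607 mm per year.
For B, 326.4 / 0.607 = 537.73 years ≈ 538 annual rings.

538 annual rings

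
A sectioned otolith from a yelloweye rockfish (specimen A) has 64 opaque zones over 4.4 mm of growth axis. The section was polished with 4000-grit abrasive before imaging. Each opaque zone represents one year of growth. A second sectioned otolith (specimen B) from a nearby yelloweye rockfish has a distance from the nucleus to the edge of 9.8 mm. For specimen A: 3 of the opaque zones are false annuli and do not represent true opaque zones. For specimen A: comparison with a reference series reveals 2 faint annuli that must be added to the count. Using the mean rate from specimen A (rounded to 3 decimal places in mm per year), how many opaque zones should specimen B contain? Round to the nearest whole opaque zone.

140 opaque zones

Specimen A: adjusted count: 64 − 3 + 2 = 63 opaque zones.
A: Extension rate ≈ 4.4 / 63 = 0.070 mm/year.
For B, 9.8 / 0.070 = 140.00 years ≈ 140 opaque zones.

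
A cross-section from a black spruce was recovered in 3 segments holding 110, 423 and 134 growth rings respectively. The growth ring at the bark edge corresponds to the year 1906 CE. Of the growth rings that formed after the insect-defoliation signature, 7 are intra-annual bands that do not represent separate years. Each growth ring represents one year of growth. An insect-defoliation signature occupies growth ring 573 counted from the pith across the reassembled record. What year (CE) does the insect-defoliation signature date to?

1819 CE

Total growth rings = 110 + 423 + 134 = 667.
667 − 573 = 94 growth rings lie beyond the insect-defoliation signature toward the bark edge.
Removing the 7 false growth rings leaves 94 − 7 = 87 true growth rings beyond the insect-defoliation signature.
1906 − 87 = 1819 CE.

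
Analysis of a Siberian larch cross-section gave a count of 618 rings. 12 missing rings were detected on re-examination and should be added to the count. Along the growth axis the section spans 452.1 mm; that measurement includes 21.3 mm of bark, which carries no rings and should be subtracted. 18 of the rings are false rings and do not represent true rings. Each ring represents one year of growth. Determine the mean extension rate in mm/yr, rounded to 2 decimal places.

0.70 mm/yr

Correcting the raw count gives 618 − 18 + 12 = 612 true rings.
The growth record spans 452.1 − 21.3 = 430.8 mm.
430.8 mm over 612 years gives 430.8 / 612 ≈ 0.70 mm/yr.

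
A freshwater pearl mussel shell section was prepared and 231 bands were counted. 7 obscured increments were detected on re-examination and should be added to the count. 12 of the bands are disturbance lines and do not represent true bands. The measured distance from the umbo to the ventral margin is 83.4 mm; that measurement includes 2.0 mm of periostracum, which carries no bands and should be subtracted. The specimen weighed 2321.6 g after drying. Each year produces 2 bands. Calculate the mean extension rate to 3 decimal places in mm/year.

After corrections the count is 231 − 12 + 7 = 226 bands.
With 2 bands per year, 226 / 2 = 113 years.
Removing the 2.0 mm offcut leaves 83.4 − 2.0 = 81.4 mm.
81.4 mm over 113 years gives 81.4 / 113 ≈ 0.720 mm/year.

0.720 mm/year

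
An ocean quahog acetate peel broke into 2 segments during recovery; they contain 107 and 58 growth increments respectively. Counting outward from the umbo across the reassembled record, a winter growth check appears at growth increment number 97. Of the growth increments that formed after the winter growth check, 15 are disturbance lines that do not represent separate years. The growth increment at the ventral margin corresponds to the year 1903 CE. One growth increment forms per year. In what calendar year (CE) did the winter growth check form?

1850 CE

Total growth increments = 107 + 58 = 165.
Between growth increment 97 and the ventral margin there are 165 − 97 = 68 growth increments.
Removing the 15 false growth increments leaves 68 − 15 = 53 true growth increments beyond the winter growth check.
Counting back 53 years from 1903 CE places the winter growth check in 1903 − 53 = 1850 CE.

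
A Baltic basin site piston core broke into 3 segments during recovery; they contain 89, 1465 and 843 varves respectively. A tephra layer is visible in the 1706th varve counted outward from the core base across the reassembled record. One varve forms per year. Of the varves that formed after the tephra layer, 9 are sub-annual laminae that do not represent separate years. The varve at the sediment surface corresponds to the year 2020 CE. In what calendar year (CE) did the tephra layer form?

Total varves = 89 + 1465 + 843 = 2397.
Between varve 1706 and the sediment surface there are 2397 − 1706 = 691 varves.
Excluding 9 false varves: 691 − 9 = 682.
2020 − 682 = 1338 CE.

1338 CE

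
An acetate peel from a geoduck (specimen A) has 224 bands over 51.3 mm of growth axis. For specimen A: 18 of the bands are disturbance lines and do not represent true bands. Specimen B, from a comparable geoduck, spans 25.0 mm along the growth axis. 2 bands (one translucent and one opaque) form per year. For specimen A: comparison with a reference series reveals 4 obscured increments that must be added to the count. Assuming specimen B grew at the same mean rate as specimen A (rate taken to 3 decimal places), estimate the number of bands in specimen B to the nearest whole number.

102 bands

Specimen A: after corrections the count is 224 − 18 + 4 = 210 bands.
Specimen A: with 2 bands per year, 210 / 2 = 105 years.
A: Extension rate ≈ 51.3 / 105 = 0.489 mm per year.
For B, 25.0 / 0.489 = 51.12 years; at 2 bands per year that is 51.12 × 2 ≈ 102 bands.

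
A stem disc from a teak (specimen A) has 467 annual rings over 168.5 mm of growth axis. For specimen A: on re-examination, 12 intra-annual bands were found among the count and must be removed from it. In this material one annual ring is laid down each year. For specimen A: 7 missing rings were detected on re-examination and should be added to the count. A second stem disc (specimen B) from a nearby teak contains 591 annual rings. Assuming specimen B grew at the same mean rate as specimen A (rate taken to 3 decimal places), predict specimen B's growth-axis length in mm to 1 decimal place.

Specimen A: after corrections the count is 467 − 12 + 7 = 462 annual rings.
A: 168.5 mm over 462 years gives 168.5 / 462 ≈ 0.365 mm per year.
B's length ≈ 0.365 × 591 = 215.7 mm.

215.7 mm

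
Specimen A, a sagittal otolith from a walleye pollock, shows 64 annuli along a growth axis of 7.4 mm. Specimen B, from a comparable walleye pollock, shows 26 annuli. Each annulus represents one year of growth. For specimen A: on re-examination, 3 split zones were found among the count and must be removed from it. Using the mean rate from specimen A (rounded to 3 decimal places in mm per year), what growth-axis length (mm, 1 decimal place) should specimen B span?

3.1 mm

Specimen A: true annulus count = 64 − 3 = 61.
A: Mean rate = 7.4 mm / 61 years ≈ 0.121 mm/yr.
B's length ≈ 0.121 × 26 = 3.1 mm.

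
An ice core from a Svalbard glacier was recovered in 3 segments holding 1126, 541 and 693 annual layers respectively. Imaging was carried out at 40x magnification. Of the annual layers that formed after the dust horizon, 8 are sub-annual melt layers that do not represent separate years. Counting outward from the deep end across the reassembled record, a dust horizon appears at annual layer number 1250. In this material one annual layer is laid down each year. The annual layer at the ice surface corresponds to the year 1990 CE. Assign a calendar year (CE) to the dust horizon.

Total annual layers = 1126 + 541 + 693 = 2360.
2360 − 1250 = 1110 annual layers lie beyond the dust horizon toward the ice surface.
Removing the 8 false annual layers leaves 1110 − 8 = 1102 true annual layers beyond the dust horizon.
The annual layer at the ice surface is 1990 CE, so the dust horizon dates to 1990 − 1102 = 888 CE.

888 CE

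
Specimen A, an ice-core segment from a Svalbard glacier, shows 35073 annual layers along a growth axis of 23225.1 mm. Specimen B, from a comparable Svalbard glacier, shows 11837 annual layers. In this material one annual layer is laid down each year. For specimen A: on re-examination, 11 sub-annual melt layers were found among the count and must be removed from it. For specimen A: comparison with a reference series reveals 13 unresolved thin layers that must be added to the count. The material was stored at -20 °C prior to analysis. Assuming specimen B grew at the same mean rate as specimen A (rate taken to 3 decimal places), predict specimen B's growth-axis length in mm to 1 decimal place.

Specimen A: after corrections the count is 35073 − 11 + 13 = 35075 annual layers.
A: 23225.1 mm over 35075 years gives 23225.1 / 35075 ≈ 0.662 mm/year.
Length of B = 0.662 × 11837 = 7836.1 mm.

7836.1 mm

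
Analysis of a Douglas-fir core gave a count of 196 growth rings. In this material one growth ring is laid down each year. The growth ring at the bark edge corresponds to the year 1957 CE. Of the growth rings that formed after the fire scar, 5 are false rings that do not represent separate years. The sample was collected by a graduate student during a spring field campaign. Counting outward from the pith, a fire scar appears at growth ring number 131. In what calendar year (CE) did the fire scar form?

Between growth ring 131 and the bark edge there are 196 − 131 = 65 growth rings.
Removing the 5 false growth rings leaves 65 − 5 = 60 true growth rings beyond the fire scar.
The growth ring at the bark edge is 1957 CE, so the fire scar dates to 1957 − 60 = 1897 CE.

1897 CE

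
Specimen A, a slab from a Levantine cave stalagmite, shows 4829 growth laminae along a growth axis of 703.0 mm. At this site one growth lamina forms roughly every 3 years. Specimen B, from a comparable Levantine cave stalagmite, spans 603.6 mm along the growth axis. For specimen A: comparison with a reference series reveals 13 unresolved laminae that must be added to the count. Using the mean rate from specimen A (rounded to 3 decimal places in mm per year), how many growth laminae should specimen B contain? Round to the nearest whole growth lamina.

Specimen A: true growth lamina count = 4829 + 13 = 4842.
Specimen A: multiplying by 3 years per growth lamina: 4842 × 3 = 14526 years.
A: Mean rate = 703.0 mm / 14526 years ≈ 0.048 mm per year.
For B, 603.6 / 0.048 = 12575.00 years; at 3 years per growth lamina that is 12575.00 / 3 ≈ 4192 growth laminae.

4192 growth laminae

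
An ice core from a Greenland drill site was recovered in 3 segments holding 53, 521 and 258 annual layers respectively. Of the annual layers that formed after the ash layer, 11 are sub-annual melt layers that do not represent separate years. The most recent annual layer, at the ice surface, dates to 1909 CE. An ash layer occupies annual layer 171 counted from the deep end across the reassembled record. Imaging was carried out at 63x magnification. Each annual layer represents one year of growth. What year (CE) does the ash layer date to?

1259 CE

Total annual layers = 53 + 521 + 258 = 832.
The ash layer sits at annual layer 171 from the deep end, so 832 − 171 = 661 annual layers formed after it.
Removing the 11 false annual layers leaves 661 − 11 = 650 true annual layers beyond the ash layer.
The annual layer at the ice surface is 1909 CE, so the ash layer dates to 1909 − 650 = 1259 CE.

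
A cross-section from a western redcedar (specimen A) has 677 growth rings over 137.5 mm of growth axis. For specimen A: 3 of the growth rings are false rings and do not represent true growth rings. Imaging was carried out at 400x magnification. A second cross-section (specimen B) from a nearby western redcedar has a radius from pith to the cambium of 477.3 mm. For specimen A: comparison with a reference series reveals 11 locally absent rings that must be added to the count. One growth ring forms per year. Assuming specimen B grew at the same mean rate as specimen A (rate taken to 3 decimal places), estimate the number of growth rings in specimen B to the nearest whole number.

2375 growth rings

Specimen A: correcting the raw count gives 677 − 3 + 11 = 685 true growth rings.
A: Mean rate = 137.5 mm / 685 years ≈ 0.201 mm/yr.
Specimen B: 477.3 mm / 0.201 mm per year = 2374.63 years ≈ 2375 growth rings.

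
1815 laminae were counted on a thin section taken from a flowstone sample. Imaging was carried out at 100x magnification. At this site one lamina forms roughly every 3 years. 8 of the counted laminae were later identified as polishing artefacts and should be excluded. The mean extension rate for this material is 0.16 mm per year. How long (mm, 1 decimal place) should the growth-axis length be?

867.4 mm

Correcting the raw count gives 1815 − 8 = 1807 true laminae.
Multiplying by 3 years per lamina: 1807 × 3 = 5421 years.
Predicted length = 0.16 mm/year × 5421 years = 867.4 mm.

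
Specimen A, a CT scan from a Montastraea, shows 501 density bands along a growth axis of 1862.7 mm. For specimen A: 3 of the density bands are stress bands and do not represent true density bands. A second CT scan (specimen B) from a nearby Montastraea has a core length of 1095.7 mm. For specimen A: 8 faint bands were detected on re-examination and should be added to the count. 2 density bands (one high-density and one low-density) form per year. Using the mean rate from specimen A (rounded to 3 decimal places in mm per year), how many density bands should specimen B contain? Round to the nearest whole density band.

Specimen A: true density band count = 501 − 3 + 8 = 506.
Specimen A: 506 density bands at 2 per year is 506 / 2 = 253 years.
A: 1862.7 mm over 253 years gives 1862.7 / 253 ≈ 7.362 mm/year.
For B, 1095.7 / 7.362 = 148.83 years; at 2 density bands per year that is 148.83 × 2 ≈ 298 density bands.

298 density bands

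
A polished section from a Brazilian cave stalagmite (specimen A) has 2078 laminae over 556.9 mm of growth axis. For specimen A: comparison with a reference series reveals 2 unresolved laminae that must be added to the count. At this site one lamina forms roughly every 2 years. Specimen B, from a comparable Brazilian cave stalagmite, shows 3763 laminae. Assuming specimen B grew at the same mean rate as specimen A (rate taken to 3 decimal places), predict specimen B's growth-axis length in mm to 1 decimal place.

Specimen A: adjusted count: 2078 + 2 = 2080 laminae.
Specimen A: 2080 laminae at 2 years each span 2080 × 2 = 4160 years.
A: 556.9 mm over 4160 years gives 556.9 / 4160 ≈ 0.134 mm/year.
Specimen B: at 2 years per lamina, 3763 × 2 = 7526 years. For B, 0.134 mm/year × 7526 years = 1008.5 mm.

1008.5 mm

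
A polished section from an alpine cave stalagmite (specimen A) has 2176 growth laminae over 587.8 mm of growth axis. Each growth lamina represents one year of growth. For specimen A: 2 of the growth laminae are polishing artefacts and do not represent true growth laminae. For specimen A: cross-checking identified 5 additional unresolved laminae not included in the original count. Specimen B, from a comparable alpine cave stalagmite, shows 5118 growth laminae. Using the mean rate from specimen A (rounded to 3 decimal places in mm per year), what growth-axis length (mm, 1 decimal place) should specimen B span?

1381.9 mm

Specimen A: true growth lamina count = 2176 − 2 + 5 = 2179.
A: Mean rate = 587.8 mm / 2179 years ≈ 0.270 mm/yr.
B's length ≈ 0.270 × 5118 = 1381.9 mm.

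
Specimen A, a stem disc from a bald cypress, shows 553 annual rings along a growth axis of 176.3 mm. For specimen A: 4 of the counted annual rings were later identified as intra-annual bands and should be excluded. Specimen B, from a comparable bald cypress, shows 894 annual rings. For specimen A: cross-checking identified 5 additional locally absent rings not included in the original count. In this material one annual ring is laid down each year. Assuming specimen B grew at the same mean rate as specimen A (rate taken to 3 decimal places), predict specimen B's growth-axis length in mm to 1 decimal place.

284.3 mm

Specimen A: adjusted count: 553 − 4 + 5 = 554 annual rings.
A: Mean rate = 176.3 mm / 554 years ≈ 0.318 mm/yr.
B's length ≈ 0.318 × 894 = 284.3 mm.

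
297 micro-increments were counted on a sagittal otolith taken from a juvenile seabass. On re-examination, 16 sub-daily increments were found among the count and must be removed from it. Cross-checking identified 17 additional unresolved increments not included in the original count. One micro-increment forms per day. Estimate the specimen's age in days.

298 d

Correcting the raw count gives 297 − 16 + 17 = 298 true micro-increments.
One micro-increment per day makes the duration 298 days.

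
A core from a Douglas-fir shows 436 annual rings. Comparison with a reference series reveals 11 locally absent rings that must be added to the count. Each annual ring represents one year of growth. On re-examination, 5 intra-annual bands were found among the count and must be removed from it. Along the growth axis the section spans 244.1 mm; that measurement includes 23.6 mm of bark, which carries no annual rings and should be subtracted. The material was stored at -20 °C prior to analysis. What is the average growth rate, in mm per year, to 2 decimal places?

0.50 mm per year

True annual ring count = 436 − 5 + 11 = 442.
Removing the 23.6 mm offcut leaves 244.1 − 23.6 = 220.5 mm.
220.5 mm over 442 years gives 220.5 / 442 ≈ 0.50 mm per year.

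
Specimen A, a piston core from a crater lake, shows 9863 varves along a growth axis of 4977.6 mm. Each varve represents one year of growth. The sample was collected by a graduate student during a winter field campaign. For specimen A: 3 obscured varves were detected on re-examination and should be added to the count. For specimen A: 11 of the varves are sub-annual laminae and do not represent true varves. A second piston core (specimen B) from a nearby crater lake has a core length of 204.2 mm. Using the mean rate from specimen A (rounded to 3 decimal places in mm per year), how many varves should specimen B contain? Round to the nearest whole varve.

Specimen A: true varve count = 9863 − 11 + 3 = 9855.
A: 4977.6 mm over 9855 years gives 4977.6 / 9855 ≈ 0.505 mm per year.
Specimen B: 204.2 mm / 0.505 mm per year = 404.36 years ≈ 404 varves.

404 varves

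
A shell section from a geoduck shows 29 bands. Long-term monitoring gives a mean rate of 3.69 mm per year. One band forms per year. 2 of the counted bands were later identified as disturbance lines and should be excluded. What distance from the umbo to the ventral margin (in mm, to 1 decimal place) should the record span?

99.6 mm

Correcting the raw count gives 29 − 2 = 27 true bands.
27 years at 3.69 mm/year gives 3.69 × 27 = 99.6 mm.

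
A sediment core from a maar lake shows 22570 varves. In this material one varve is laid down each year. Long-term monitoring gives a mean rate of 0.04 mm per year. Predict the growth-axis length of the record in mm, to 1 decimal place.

902.8 mm

22570 years of growth are recorded.
Predicted length = 0.04 mm/year × 22570 years = 902.8 mm.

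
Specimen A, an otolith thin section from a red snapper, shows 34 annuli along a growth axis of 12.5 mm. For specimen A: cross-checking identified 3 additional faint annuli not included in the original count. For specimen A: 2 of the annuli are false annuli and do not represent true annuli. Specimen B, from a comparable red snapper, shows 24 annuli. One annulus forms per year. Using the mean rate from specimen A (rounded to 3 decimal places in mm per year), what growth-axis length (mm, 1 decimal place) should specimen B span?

8.6 mm

Specimen A: adjusted count: 34 − 2 + 3 = 35 annuli.
A: 12.5 mm over 35 years gives 12.5 / 35 ≈ 0.357 mm/yr.
Length of B = 0.357 × 24 = 8.6 mm.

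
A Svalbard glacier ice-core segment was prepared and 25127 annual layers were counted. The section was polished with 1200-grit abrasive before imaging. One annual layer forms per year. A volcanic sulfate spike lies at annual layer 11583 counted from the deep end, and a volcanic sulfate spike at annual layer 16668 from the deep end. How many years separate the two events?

5085 yr

16668 − 11583 = 5085 annual layers lie between the two events.
That is 5085 years at one annual layer per year.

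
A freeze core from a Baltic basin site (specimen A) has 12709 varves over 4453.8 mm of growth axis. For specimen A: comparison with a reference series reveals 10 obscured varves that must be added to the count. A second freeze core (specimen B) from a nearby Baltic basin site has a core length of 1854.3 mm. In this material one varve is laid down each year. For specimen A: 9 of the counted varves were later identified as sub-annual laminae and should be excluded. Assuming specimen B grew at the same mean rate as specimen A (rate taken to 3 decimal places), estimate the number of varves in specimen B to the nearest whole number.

Specimen A: after corrections the count is 12709 − 9 + 10 = 12710 varves.
A: Mean rate = 4453.8 mm / 12710 years ≈ 0.350 mm/year.
For B, 1854.3 / 0.350 = 5298.00 years ≈ 5298 varves.

5298 varves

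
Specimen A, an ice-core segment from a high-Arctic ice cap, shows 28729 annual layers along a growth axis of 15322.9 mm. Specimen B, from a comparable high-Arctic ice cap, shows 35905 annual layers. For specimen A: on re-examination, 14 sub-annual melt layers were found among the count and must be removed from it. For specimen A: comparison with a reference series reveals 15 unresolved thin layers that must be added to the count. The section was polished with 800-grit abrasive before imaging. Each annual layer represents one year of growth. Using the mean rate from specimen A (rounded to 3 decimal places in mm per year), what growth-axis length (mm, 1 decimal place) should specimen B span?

19137.4 mm

Specimen A: true annual layer count = 28729 − 14 + 15 = 28730.
A: Extension rate ≈ 15322.9 / 28730 = 0.533 mm per year.
For B, 0.533 mm/year × 35905 years = 19137.4 mm.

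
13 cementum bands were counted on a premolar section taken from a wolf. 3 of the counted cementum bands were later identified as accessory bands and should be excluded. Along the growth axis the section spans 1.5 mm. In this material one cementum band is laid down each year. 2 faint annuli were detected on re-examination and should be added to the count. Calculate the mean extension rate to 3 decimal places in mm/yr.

Correcting the raw count gives 13 − 3 + 2 = 12 true cementum bands.
Extension rate ≈ 1.5 / 12 = 0.125 mm/yr.

0.125 mm/yr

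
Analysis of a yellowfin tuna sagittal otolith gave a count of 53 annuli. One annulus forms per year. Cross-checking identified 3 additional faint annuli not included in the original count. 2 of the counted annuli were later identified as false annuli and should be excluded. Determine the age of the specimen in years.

Correcting the raw count gives 53 − 2 + 3 = 54 true annuli.
At one annulus per year, that is 54 years.

54 yr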